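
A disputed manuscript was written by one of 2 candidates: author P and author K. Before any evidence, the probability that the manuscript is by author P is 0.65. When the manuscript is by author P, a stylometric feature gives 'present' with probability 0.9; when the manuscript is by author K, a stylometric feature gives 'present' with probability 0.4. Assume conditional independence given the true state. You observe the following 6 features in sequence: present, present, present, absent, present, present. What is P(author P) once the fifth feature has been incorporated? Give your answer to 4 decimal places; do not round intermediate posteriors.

0.8881

After 'present': P(author P) = 0.9·0.6500 / (0.9·0.6500 + 0.4·0.3500) ≈ 0.8069
After 'present': P(author P) = 0.9·0.8069 / (0.9·0.8069 + 0.4·0.1931) ≈ 0.9039
After 'present': P(author P) = 0.9·0.9039 / (0.9·0.9039 + 0.4·0.0961) ≈ 0.9549
After 'absent': P(author P) = 0.1·0.9549 / (0.1·0.9549 + 0.6·0.0451) ≈ 0.7790
After 'present': P(author P) = 0.9·0.7790 / (0.9·0.7790 + 0.4·0.2210) ≈ 0.8881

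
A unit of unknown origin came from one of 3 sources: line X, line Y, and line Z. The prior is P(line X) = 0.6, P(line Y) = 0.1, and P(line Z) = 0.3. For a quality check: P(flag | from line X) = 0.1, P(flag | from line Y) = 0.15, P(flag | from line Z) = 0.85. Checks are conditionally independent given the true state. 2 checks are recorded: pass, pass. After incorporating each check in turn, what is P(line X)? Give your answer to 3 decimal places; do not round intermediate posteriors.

0.860

After 'pass': normaliser = 0.9·0.6000 + 0.85·0.1000 + 0.15·0.3000; P(line X) ≈ 0.8060, P(line Y) ≈ 0.1269, P(line Z) ≈ 0.0672
After 'pass': normaliser = 0.9·0.8060 + 0.85·0.1269 + 0.15·0.0672; P(line X) ≈ 0.8602, P(line Y) ≈ 0.1279, P(line Z) ≈ 0.0119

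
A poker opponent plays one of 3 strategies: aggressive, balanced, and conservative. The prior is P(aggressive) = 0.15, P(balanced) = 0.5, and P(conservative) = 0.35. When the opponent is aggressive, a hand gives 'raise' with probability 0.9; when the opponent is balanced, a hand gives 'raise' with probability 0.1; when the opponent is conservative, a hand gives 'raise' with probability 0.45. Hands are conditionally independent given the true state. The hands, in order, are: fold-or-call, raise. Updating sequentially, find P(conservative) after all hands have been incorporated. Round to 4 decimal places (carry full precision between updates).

After 'fold-or-call': normaliser = 0.1·0.1500 + 0.9·0.5000 + 0.55·0.3500; P(aggressive) ≈ 0.0228, P(balanced) ≈ 0.6844, P(conservative) ≈ 0.2928
After 'raise': normaliser = 0.9·0.0228 + 0.1·0.6844 + 0.45·0.2928; P(aggressive) ≈ 0.0930, P(balanced) ≈ 0.3101, P(conservative) ≈ 0.5969

0.5969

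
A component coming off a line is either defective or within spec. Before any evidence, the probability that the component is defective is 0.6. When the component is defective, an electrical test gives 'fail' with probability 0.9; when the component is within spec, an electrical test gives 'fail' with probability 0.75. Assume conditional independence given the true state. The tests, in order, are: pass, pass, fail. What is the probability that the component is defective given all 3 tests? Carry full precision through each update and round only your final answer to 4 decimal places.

0.2236

After 'pass': P(defective) = 0.1·0.6000 / (0.1·0.6000 + 0.25·0.4000) ≈ 0.3750
After 'pass': P(defective) = 0.1·0.3750 / (0.1·0.3750 + 0.25·0.6250) ≈ 0.1935
After 'fail': P(defective) = 0.9·0.1935 / (0.9·0.1935 + 0.75·0.8065) ≈ 0.2236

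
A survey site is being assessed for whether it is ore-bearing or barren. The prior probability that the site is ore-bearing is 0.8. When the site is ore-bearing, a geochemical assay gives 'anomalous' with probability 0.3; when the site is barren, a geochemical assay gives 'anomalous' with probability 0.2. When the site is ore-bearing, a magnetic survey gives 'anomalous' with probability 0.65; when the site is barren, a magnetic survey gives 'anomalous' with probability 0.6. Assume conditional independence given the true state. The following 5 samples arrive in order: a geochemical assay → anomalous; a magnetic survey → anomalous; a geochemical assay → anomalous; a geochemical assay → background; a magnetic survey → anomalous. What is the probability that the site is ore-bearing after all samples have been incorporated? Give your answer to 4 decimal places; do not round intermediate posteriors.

0.9024

Apply Bayes' rule sequentially, carrying P(ore) forward.
After a geochemical assay='anomalous': P(ore) = 0.3·0.8000 / (0.3·0.8000 + 0.2·0.2000) ≈ 0.8571
After a magnetic survey='anomalous': P(ore) = 0.65·0.8571 / (0.65·0.8571 + 0.6·0.1429) ≈ 0.8667
After a geochemical assay='anomalous': P(ore) = 0.3·0.8667 / (0.3·0.8667 + 0.2·0.1333) ≈ 0.9070
After a geochemical assay='background': P(ore) = 0.7·0.9070 / (0.7·0.9070 + 0.8·0.0930) ≈ 0.8951
After a magnetic survey='anomalous': P(ore) = 0.65·0.8951 / (0.65·0.8951 + 0.6·0.1049) ≈ 0.9024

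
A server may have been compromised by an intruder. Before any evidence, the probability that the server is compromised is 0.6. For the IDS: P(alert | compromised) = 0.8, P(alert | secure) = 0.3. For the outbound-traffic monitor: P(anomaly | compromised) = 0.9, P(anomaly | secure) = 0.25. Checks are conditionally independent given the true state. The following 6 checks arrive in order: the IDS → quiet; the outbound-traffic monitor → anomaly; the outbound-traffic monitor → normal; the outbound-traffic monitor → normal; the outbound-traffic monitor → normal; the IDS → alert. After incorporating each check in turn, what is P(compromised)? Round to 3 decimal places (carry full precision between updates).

After the IDS='quiet': P(compromised) = 0.2·0.6000 / (0.2·0.6000 + 0.7·0.4000) ≈ 0.3000
After the outbound-traffic monitor='anomaly': P(compromised) = 0.9·0.3000 / (0.9·0.3000 + 0.25·0.7000) ≈ 0.6067
After the outbound-traffic monitor='normal': P(compromised) = 0.1·0.6067 / (0.1·0.6067 + 0.75·0.3933) ≈ 0.1706
After the outbound-traffic monitor='normal': P(compromised) = 0.1·0.1706 / (0.1·0.1706 + 0.75·0.8294) ≈ 0.0267
After the outbound-traffic monitor='normal': P(compromised) = 0.1·0.0267 / (0.1·0.0267 + 0.75·0.9733) ≈ 0.0036
After the IDS='alert': P(compromised) = 0.8·0.0036 / (0.8·0.0036 + 0.3·0.9964) ≈ 0.0097

0.010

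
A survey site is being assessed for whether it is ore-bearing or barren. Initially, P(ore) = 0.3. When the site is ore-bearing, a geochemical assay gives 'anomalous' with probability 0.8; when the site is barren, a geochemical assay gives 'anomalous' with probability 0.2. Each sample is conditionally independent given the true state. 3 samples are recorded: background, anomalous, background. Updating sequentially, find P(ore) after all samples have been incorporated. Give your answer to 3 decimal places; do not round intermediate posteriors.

Apply Bayes' rule sequentially, carrying P(ore) forward.
After 'background': P(ore) = 0.2·0.3000 / (0.2·0.3000 + 0.8·0.7000) ≈ 0.0968
After 'anomalous': P(ore) = 0.8·0.0968 / (0.8·0.0968 + 0.2·0.9032) ≈ 0.3000
After 'background': P(ore) = 0.2·0.3000 / (0.2·0.3000 + 0.8·0.7000) ≈ 0.0968

0.097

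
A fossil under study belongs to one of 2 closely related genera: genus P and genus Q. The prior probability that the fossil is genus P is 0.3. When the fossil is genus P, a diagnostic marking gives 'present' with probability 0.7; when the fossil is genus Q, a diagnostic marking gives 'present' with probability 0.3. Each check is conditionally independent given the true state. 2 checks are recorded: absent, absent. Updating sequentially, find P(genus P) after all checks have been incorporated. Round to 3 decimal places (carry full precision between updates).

After 'absent': P(genus P) = 0.3·0.3000 / (0.3·0.3000 + 0.7·0.7000) ≈ 0.1552
After 'absent': P(genus P) = 0.3·0.1552 / (0.3·0.1552 + 0.7·0.8448) ≈ 0.0730

0.073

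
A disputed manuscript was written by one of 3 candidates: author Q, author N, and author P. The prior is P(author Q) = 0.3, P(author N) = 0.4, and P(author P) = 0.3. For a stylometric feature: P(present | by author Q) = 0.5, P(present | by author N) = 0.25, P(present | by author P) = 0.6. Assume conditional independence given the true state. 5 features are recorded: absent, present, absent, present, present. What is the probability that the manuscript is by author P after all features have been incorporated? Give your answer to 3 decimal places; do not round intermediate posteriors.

After 'absent': normaliser = 0.5·0.3000 + 0.75·0.4000 + 0.4·0.3000; P(author Q) ≈ 0.2632, P(author N) ≈ 0.5263, P(author P) ≈ 0.2105
After 'present': normaliser = 0.5·0.2632 + 0.25·0.5263 + 0.6·0.2105; P(author Q) ≈ 0.3378, P(author N) ≈ 0.3378, P(author P) ≈ 0.3243
After 'absent': normaliser = 0.5·0.3378 + 0.75·0.3378 + 0.4·0.3243; P(author Q) ≈ 0.3060, P(author N) ≈ 0.4590, P(author P) ≈ 0.2350
After 'present': normaliser = 0.5·0.3060 + 0.25·0.4590 + 0.6·0.2350; P(author Q) ≈ 0.3743, P(author N) ≈ 0.2807, P(author P) ≈ 0.3450
After 'present': normaliser = 0.5·0.3743 + 0.25·0.2807 + 0.6·0.3450; P(author Q) ≈ 0.4031, P(author N) ≈ 0.1512, P(author P) ≈ 0.4458

0.446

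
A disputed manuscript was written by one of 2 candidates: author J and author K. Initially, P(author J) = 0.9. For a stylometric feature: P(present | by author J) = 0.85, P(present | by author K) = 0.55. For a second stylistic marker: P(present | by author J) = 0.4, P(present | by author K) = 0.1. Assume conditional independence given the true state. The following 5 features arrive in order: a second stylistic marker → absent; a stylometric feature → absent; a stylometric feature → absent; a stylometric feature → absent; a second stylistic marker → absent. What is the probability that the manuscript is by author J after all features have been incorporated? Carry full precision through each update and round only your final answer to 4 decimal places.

0.1290

After a second stylistic marker='absent': P(author J) = 0.6·0.9000 / (0.6·0.9000 + 0.9·0.1000) ≈ 0.8571
After a stylometric feature='absent': P(author J) = 0.15·0.8571 / (0.15·0.8571 + 0.45·0.1429) ≈ 0.6667
After a stylometric feature='absent': P(author J) = 0.15·0.6667 / (0.15·0.6667 + 0.45·0.3333) ≈ 0.4000
After a stylometric feature='absent': P(author J) = 0.15·0.4000 / (0.15·0.4000 + 0.45·0.6000) ≈ 0.1818
After a second stylistic marker='absent': P(author J) = 0.6·0.1818 / (0.6·0.1818 + 0.9·0.8182) ≈ 0.1290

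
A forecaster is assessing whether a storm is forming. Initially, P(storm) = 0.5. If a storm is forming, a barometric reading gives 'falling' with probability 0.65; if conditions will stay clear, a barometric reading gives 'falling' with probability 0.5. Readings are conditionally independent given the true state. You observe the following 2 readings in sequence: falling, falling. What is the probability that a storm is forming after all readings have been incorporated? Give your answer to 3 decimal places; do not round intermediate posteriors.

0.628

Apply Bayes' rule sequentially, carrying P(storm) forward.
After 'falling': P(storm) = 0.65·0.5000 / (0.65·0.5000 + 0.5·0.5000) ≈ 0.5652
After 'falling': P(storm) = 0.65·0.5652 / (0.65·0.5652 + 0.5·0.4348) ≈ 0.6283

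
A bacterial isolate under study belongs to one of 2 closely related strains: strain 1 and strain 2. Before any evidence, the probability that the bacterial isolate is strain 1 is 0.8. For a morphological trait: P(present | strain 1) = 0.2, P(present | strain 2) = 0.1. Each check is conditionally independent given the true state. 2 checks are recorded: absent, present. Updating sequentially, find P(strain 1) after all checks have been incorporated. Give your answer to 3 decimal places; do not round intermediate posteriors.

0.877

After 'absent': P(strain 1) = 0.8·0.8000 / (0.8·0.8000 + 0.9·0.2000) ≈ 0.7805
After 'present': P(strain 1) = 0.2·0.7805 / (0.2·0.7805 + 0.1·0.2195) ≈ 0.8767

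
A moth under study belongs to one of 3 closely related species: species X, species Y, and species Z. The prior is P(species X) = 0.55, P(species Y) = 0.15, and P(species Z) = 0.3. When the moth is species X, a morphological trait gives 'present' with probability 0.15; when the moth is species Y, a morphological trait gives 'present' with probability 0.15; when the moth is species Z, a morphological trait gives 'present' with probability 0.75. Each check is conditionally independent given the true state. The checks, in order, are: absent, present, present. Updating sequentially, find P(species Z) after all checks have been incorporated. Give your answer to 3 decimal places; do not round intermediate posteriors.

After 'absent': normaliser = 0.85·0.5500 + 0.85·0.1500 + 0.25·0.3000; P(species X) ≈ 0.6978, P(species Y) ≈ 0.1903, P(species Z) ≈ 0.1119
After 'present': normaliser = 0.15·0.6978 + 0.15·0.1903 + 0.75·0.1119; P(species X) ≈ 0.4820, P(species Y) ≈ 0.1314, P(species Z) ≈ 0.3866
After 'present': normaliser = 0.15·0.4820 + 0.15·0.1314 + 0.75·0.3866; P(species X) ≈ 0.1893, P(species Y) ≈ 0.0516, P(species Z) ≈ 0.7591

0.759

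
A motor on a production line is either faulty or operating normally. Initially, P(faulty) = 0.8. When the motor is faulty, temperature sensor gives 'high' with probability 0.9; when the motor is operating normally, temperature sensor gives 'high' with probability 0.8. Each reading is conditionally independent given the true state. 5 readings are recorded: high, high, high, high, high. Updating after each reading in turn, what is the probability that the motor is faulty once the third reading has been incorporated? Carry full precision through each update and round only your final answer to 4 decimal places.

After 'high': P(faulty) = 0.9·0.8000 / (0.9·0.8000 + 0.8·0.2000) ≈ 0.8182
After 'high': P(faulty) = 0.9·0.8182 / (0.9·0.8182 + 0.8·0.1818) ≈ 0.8351
After 'high': P(faulty) = 0.9·0.8351 / (0.9·0.8351 + 0.8·0.1649) ≈ 0.8506

0.8506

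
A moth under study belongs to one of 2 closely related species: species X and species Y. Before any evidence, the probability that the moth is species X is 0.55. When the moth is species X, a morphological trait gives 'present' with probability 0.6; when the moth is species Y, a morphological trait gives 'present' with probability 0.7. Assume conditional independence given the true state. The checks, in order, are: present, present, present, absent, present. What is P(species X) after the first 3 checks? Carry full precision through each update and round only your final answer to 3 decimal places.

0.435

After 'present': P(species X) = 0.6·0.5500 / (0.6·0.5500 + 0.7·0.4500) ≈ 0.5116
After 'present': P(species X) = 0.6·0.5116 / (0.6·0.5116 + 0.7·0.4884) ≈ 0.4731
After 'present': P(species X) = 0.6·0.4731 / (0.6·0.4731 + 0.7·0.5269) ≈ 0.4349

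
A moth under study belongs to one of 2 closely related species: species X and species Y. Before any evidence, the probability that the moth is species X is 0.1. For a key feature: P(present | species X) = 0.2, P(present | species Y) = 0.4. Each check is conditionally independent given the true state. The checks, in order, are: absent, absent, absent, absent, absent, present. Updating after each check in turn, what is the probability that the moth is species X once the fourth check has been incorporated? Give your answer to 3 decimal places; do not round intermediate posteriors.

0.260

Each posterior becomes the prior for the next update.
After 'absent': P(species X) = 0.8·0.1000 / (0.8·0.1000 + 0.6·0.9000) ≈ 0.1290
After 'absent': P(species X) = 0.8·0.1290 / (0.8·0.1290 + 0.6·0.8710) ≈ 0.1649
After 'absent': P(species X) = 0.8·0.1649 / (0.8·0.1649 + 0.6·0.8351) ≈ 0.2085
After 'absent': P(species X) = 0.8·0.2085 / (0.8·0.2085 + 0.6·0.7915) ≈ 0.2599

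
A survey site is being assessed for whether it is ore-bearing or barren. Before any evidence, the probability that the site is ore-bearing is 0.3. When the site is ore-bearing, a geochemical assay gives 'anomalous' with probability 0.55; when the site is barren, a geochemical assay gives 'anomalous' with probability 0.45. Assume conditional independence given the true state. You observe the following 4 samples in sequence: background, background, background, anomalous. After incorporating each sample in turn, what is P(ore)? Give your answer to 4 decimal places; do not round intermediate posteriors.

0.2229

Apply Bayes' rule sequentially, carrying P(ore) forward.
After 'background': P(ore) = 0.45·0.3000 / (0.45·0.3000 + 0.55·0.7000) ≈ 0.2596
After 'background': P(ore) = 0.45·0.2596 / (0.45·0.2596 + 0.55·0.7404) ≈ 0.2229
After 'background': P(ore) = 0.45·0.2229 / (0.45·0.2229 + 0.55·0.7771) ≈ 0.1901
After 'anomalous': P(ore) = 0.55·0.1901 / (0.55·0.1901 + 0.45·0.8099) ≈ 0.2229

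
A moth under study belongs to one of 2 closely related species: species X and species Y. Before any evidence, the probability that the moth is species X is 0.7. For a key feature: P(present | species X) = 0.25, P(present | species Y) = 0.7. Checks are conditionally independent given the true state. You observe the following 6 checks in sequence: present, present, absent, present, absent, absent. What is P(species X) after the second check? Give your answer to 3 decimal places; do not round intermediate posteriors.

0.229

After 'present': P(species X) = 0.25·0.7000 / (0.25·0.7000 + 0.7·0.3000) ≈ 0.4545
After 'present': P(species X) = 0.25·0.4545 / (0.25·0.4545 + 0.7·0.5455) ≈ 0.2294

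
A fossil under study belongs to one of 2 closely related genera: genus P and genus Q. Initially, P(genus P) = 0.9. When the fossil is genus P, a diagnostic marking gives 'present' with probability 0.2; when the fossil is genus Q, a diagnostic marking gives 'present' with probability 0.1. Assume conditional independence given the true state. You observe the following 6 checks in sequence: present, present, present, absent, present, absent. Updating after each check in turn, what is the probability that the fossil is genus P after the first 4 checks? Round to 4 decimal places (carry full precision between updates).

After 'present': P(genus P) = 0.2·0.9000 / (0.2·0.9000 + 0.1·0.1000) ≈ 0.9474
After 'present': P(genus P) = 0.2·0.9474 / (0.2·0.9474 + 0.1·0.0526) ≈ 0.9730
After 'present': P(genus P) = 0.2·0.9730 / (0.2·0.9730 + 0.1·0.0270) ≈ 0.9863
After 'absent': P(genus P) = 0.8·0.9863 / (0.8·0.9863 + 0.9·0.0137) ≈ 0.9846

0.9846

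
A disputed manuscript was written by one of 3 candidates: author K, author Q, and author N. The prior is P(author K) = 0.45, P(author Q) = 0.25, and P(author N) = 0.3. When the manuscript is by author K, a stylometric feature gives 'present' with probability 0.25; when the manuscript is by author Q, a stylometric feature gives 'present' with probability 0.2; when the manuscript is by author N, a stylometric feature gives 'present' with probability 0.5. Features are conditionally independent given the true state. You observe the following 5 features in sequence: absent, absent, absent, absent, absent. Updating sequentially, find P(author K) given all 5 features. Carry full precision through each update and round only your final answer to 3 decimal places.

After 'absent': normaliser = 0.75·0.4500 + 0.8·0.2500 + 0.5·0.3000; P(author K) ≈ 0.4909, P(author Q) ≈ 0.2909, P(author N) ≈ 0.2182
After 'absent': normaliser = 0.75·0.4909 + 0.8·0.2909 + 0.5·0.2182; P(author K) ≈ 0.5186, P(author Q) ≈ 0.3278, P(author N) ≈ 0.1536
After 'absent': normaliser = 0.75·0.5186 + 0.8·0.3278 + 0.5·0.1536; P(author K) ≈ 0.5343, P(author Q) ≈ 0.3602, P(author N) ≈ 0.1055
After 'absent': normaliser = 0.75·0.5343 + 0.8·0.3602 + 0.5·0.1055; P(author K) ≈ 0.5403, P(author Q) ≈ 0.3886, P(author N) ≈ 0.0711
After 'absent': normaliser = 0.75·0.5403 + 0.8·0.3886 + 0.5·0.0711; P(author K) ≈ 0.5391, P(author Q) ≈ 0.4136, P(author N) ≈ 0.0473

0.539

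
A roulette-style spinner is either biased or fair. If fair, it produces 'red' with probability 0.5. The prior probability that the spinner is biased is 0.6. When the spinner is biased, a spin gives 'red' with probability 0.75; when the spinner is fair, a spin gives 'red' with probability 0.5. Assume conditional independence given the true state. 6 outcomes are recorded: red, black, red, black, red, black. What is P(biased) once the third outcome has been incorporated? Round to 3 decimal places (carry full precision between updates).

0.628

Each posterior becomes the prior for the next update.
After 'red': P(biased) = 0.75·0.6000 / (0.75·0.6000 + 0.5·0.4000) ≈ 0.6923
After 'black': P(biased) = 0.25·0.6923 / (0.25·0.6923 + 0.5·0.3077) ≈ 0.5294
After 'red': P(biased) = 0.75·0.5294 / (0.75·0.5294 + 0.5·0.4706) ≈ 0.6279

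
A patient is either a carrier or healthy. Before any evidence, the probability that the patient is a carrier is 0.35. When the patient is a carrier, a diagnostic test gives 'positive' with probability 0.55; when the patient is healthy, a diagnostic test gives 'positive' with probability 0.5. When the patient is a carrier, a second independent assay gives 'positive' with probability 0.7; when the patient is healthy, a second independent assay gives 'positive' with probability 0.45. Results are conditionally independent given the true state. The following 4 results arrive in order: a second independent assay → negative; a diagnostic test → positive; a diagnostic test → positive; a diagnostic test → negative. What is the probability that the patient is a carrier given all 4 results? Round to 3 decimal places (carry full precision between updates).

Each posterior becomes the prior for the next update.
After a second independent assay='negative': P(carrier) = 0.3·0.3500 / (0.3·0.3500 + 0.55·0.6500) ≈ 0.2270
After a diagnostic test='positive': P(carrier) = 0.55·0.2270 / (0.55·0.2270 + 0.5·0.7730) ≈ 0.2442
After a diagnostic test='positive': P(carrier) = 0.55·0.2442 / (0.55·0.2442 + 0.5·0.7558) ≈ 0.2622
After a diagnostic test='negative': P(carrier) = 0.45·0.2622 / (0.45·0.2622 + 0.5·0.7378) ≈ 0.2423

0.242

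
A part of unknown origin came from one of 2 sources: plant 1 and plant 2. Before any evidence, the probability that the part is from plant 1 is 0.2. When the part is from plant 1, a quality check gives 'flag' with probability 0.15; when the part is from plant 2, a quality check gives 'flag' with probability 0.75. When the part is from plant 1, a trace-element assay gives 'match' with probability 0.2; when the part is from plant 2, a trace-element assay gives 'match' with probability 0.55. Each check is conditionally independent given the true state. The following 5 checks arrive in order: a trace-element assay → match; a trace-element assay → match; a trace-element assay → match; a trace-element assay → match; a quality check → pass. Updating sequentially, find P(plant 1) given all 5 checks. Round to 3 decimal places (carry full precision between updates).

After a trace-element assay='match': P(plant 1) = 0.2·0.2000 / (0.2·0.2000 + 0.55·0.8000) ≈ 0.0833
After a trace-element assay='match': P(plant 1) = 0.2·0.0833 / (0.2·0.0833 + 0.55·0.9167) ≈ 0.0320
After a trace-element assay='match': P(plant 1) = 0.2·0.0320 / (0.2·0.0320 + 0.55·0.9680) ≈ 0.0119
After a trace-element assay='match': P(plant 1) = 0.2·0.0119 / (0.2·0.0119 + 0.55·0.9881) ≈ 0.0044
After a quality check='pass': P(plant 1) = 0.85·0.0044 / (0.85·0.0044 + 0.25·0.9956) ≈ 0.0146

0.015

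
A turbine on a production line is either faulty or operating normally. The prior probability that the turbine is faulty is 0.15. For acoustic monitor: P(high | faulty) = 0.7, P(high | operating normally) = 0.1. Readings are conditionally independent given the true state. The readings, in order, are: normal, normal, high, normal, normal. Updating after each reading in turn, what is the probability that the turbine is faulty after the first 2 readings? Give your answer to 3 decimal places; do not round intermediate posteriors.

0.019

After 'normal': P(faulty) = 0.3·0.1500 / (0.3·0.1500 + 0.9·0.8500) ≈ 0.0556
After 'normal': P(faulty) = 0.3·0.0556 / (0.3·0.0556 + 0.9·0.9444) ≈ 0.0192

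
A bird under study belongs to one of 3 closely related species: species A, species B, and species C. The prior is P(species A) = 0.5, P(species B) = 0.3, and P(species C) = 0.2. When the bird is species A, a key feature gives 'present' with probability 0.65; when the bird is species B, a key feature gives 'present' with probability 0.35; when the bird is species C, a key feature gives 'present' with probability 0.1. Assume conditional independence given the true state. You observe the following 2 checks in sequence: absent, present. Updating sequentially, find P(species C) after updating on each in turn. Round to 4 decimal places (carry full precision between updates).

After 'absent': normaliser = 0.35·0.5000 + 0.65·0.3000 + 0.9·0.2000; P(species A) ≈ 0.3182, P(species B) ≈ 0.3545, P(species C) ≈ 0.3273
After 'present': normaliser = 0.65·0.3182 + 0.35·0.3545 + 0.1·0.3273; P(species A) ≈ 0.5687, P(species B) ≈ 0.3412, P(species C) ≈ 0.0900

0.0900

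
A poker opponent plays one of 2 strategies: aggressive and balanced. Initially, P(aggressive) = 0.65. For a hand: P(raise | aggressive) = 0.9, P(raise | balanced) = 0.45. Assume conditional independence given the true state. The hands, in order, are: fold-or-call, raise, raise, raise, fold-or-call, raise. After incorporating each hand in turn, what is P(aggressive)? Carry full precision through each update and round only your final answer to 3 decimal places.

Apply Bayes' rule sequentially, carrying P(aggressive) forward.
After 'fold-or-call': P(aggressive) = 0.1·0.6500 / (0.1·0.6500 + 0.55·0.3500) ≈ 0.2524
After 'raise': P(aggressive) = 0.9·0.2524 / (0.9·0.2524 + 0.45·0.7476) ≈ 0.4031
After 'raise': P(aggressive) = 0.9·0.4031 / (0.9·0.4031 + 0.45·0.5969) ≈ 0.5746
After 'raise': P(aggressive) = 0.9·0.5746 / (0.9·0.5746 + 0.45·0.4254) ≈ 0.7298
After 'fold-or-call': P(aggressive) = 0.1·0.7298 / (0.1·0.7298 + 0.55·0.2702) ≈ 0.3294
After 'raise': P(aggressive) = 0.9·0.3294 / (0.9·0.3294 + 0.45·0.6706) ≈ 0.4955

0.496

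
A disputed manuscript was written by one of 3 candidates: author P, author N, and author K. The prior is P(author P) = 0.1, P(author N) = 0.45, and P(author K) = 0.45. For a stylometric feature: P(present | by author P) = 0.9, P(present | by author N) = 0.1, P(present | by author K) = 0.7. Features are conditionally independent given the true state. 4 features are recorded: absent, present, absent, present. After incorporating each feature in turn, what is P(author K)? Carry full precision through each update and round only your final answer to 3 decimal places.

0.817

After 'absent': normaliser = 0.1·0.1000 + 0.9·0.4500 + 0.3·0.4500; P(author P) ≈ 0.0182, P(author N) ≈ 0.7364, P(author K) ≈ 0.2455
After 'present': normaliser = 0.9·0.0182 + 0.1·0.7364 + 0.7·0.2455; P(author P) ≈ 0.0625, P(author N) ≈ 0.2812, P(author K) ≈ 0.6562
After 'absent': normaliser = 0.1·0.0625 + 0.9·0.2812 + 0.3·0.6562; P(author P) ≈ 0.0137, P(author N) ≈ 0.5548, P(author K) ≈ 0.4315
After 'present': normaliser = 0.9·0.0137 + 0.1·0.5548 + 0.7·0.4315; P(author P) ≈ 0.0333, P(author N) ≈ 0.1500, P(author K) ≈ 0.8167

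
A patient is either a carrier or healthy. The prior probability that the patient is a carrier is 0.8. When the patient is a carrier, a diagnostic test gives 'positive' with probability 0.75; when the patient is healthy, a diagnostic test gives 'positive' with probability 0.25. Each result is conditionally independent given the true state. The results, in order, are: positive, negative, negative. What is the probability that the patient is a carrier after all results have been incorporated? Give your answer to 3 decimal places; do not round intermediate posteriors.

0.571

After 'positive': P(carrier) = 0.75·0.8000 / (0.75·0.8000 + 0.25·0.2000) ≈ 0.9231
After 'negative': P(carrier) = 0.25·0.9231 / (0.25·0.9231 + 0.75·0.0769) ≈ 0.8000
After 'negative': P(carrier) = 0.25·0.8000 / (0.25·0.8000 + 0.75·0.2000) ≈ 0.5714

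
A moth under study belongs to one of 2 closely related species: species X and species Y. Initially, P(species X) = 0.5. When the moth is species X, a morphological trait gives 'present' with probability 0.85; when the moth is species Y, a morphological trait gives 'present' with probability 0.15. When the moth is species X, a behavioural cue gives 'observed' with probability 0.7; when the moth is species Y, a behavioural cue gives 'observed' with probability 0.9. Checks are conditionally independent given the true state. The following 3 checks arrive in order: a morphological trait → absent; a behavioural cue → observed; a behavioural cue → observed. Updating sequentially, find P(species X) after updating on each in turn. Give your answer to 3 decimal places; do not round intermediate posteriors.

After a morphological trait='absent': P(species X) = 0.15·0.5000 / (0.15·0.5000 + 0.85·0.5000) ≈ 0.1500
After a behavioural cue='observed': P(species X) = 0.7·0.1500 / (0.7·0.1500 + 0.9·0.8500) ≈ 0.1207
After a behavioural cue='observed': P(species X) = 0.7·0.1207 / (0.7·0.1207 + 0.9·0.8793) ≈ 0.0965

0.096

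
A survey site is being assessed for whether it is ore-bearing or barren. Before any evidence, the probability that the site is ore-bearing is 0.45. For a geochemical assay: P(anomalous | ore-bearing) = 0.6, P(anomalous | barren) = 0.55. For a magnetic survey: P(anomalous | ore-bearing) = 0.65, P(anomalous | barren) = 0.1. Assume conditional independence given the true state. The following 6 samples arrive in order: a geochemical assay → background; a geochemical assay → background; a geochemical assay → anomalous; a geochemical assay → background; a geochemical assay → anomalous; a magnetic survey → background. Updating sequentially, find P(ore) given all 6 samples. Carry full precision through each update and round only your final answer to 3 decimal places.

After a geochemical assay='background': P(ore) = 0.4·0.4500 / (0.4·0.4500 + 0.45·0.5500) ≈ 0.4211
After a geochemical assay='background': P(ore) = 0.4·0.4211 / (0.4·0.4211 + 0.45·0.5789) ≈ 0.3926
After a geochemical assay='anomalous': P(ore) = 0.6·0.3926 / (0.6·0.3926 + 0.55·0.6074) ≈ 0.4136
After a geochemical assay='background': P(ore) = 0.4·0.4136 / (0.4·0.4136 + 0.45·0.5864) ≈ 0.3853
After a geochemical assay='anomalous': P(ore) = 0.6·0.3853 / (0.6·0.3853 + 0.55·0.6147) ≈ 0.4061
After a magnetic survey='background': P(ore) = 0.35·0.4061 / (0.35·0.4061 + 0.9·0.5939) ≈ 0.2101

0.210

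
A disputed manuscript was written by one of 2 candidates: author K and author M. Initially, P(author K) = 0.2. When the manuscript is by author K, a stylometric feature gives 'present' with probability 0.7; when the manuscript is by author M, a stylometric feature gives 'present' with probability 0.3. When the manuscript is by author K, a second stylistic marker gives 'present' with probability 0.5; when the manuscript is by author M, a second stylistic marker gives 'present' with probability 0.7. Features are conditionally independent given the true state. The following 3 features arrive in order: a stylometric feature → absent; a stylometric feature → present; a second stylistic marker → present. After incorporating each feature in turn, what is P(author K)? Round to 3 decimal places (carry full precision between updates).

0.152

Apply Bayes' rule sequentially, carrying P(author K) forward.
After a stylometric feature='absent': P(author K) = 0.3·0.2000 / (0.3·0.2000 + 0.7·0.8000) ≈ 0.0968
After a stylometric feature='present': P(author K) = 0.7·0.0968 / (0.7·0.0968 + 0.3·0.9032) ≈ 0.2000
After a second stylistic marker='present': P(author K) = 0.5·0.2000 / (0.5·0.2000 + 0.7·0.8000) ≈ 0.1515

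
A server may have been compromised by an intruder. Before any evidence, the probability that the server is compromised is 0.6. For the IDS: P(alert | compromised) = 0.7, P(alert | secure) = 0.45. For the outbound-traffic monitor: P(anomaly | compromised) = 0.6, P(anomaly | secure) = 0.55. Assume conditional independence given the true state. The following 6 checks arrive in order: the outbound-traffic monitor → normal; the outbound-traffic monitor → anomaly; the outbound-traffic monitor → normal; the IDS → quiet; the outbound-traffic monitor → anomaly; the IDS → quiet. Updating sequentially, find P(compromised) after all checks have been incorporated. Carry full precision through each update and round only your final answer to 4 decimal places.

Apply Bayes' rule sequentially, carrying P(compromised) forward.
After the outbound-traffic monitor='normal': P(compromised) = 0.4·0.6000 / (0.4·0.6000 + 0.45·0.4000) ≈ 0.5714
After the outbound-traffic monitor='anomaly': P(compromised) = 0.6·0.5714 / (0.6·0.5714 + 0.55·0.4286) ≈ 0.5926
After the outbound-traffic monitor='normal': P(compromised) = 0.4·0.5926 / (0.4·0.5926 + 0.45·0.4074) ≈ 0.5639
After the IDS='quiet': P(compromised) = 0.3·0.5639 / (0.3·0.5639 + 0.55·0.4361) ≈ 0.4136
After the outbound-traffic monitor='anomaly': P(compromised) = 0.6·0.4136 / (0.6·0.4136 + 0.55·0.5864) ≈ 0.4348
After the IDS='quiet': P(compromised) = 0.3·0.4348 / (0.3·0.4348 + 0.55·0.5652) ≈ 0.2956

0.2956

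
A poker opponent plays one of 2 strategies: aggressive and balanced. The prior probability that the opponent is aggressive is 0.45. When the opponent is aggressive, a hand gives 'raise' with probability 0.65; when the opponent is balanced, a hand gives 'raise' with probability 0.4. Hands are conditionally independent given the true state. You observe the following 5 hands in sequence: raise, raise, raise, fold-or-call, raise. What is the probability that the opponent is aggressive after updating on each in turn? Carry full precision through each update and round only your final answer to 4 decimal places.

Apply Bayes' rule sequentially, carrying P(aggressive) forward.
After 'raise': P(aggressive) = 0.65·0.4500 / (0.65·0.4500 + 0.4·0.5500) ≈ 0.5707
After 'raise': P(aggressive) = 0.65·0.5707 / (0.65·0.5707 + 0.4·0.4293) ≈ 0.6836
After 'raise': P(aggressive) = 0.65·0.6836 / (0.65·0.6836 + 0.4·0.3164) ≈ 0.7783
After 'fold-or-call': P(aggressive) = 0.35·0.7783 / (0.35·0.7783 + 0.6·0.2217) ≈ 0.6719
After 'raise': P(aggressive) = 0.65·0.6719 / (0.65·0.6719 + 0.4·0.3281) ≈ 0.7689

0.7689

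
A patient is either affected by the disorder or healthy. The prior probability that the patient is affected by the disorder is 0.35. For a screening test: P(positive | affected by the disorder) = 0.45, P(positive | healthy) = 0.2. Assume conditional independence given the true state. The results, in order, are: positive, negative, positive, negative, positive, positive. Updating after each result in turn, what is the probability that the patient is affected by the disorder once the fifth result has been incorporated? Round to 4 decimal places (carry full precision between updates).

0.7435

After 'positive': P(affected) = 0.45·0.3500 / (0.45·0.3500 + 0.2·0.6500) ≈ 0.5478
After 'negative': P(affected) = 0.55·0.5478 / (0.55·0.5478 + 0.8·0.4522) ≈ 0.4544
After 'positive': P(affected) = 0.45·0.4544 / (0.45·0.4544 + 0.2·0.5456) ≈ 0.6521
After 'negative': P(affected) = 0.55·0.6521 / (0.55·0.6521 + 0.8·0.3479) ≈ 0.5630
After 'positive': P(affected) = 0.45·0.5630 / (0.45·0.5630 + 0.2·0.4370) ≈ 0.7435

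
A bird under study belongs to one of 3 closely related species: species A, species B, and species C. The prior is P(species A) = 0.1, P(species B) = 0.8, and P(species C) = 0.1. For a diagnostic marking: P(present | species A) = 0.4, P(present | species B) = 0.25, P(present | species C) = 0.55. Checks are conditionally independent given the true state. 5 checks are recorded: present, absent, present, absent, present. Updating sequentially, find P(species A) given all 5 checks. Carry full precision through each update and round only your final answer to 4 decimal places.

After 'present': normaliser = 0.4·0.1000 + 0.25·0.8000 + 0.55·0.1000; P(species A) ≈ 0.1356, P(species B) ≈ 0.6780, P(species C) ≈ 0.1864
After 'absent': normaliser = 0.6·0.1356 + 0.75·0.6780 + 0.45·0.1864; P(species A) ≈ 0.1208, P(species B) ≈ 0.7547, P(species C) ≈ 0.1245
After 'present': normaliser = 0.4·0.1208 + 0.25·0.7547 + 0.55·0.1245; P(species A) ≈ 0.1581, P(species B) ≈ 0.6177, P(species C) ≈ 0.2242
After 'absent': normaliser = 0.6·0.1581 + 0.75·0.6177 + 0.45·0.2242; P(species A) ≈ 0.1440, P(species B) ≈ 0.7029, P(species C) ≈ 0.1531
After 'present': normaliser = 0.4·0.1440 + 0.25·0.7029 + 0.55·0.1531; P(species A) ≈ 0.1814, P(species B) ≈ 0.5535, P(species C) ≈ 0.2652

0.1814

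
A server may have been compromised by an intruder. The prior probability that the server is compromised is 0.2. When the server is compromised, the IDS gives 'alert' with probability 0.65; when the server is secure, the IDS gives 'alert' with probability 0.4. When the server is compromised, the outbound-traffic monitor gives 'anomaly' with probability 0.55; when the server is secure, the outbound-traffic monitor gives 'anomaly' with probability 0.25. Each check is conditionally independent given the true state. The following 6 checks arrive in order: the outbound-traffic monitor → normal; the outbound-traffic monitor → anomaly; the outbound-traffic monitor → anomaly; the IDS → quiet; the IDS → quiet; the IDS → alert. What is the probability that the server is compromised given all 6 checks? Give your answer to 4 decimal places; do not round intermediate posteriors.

Apply Bayes' rule sequentially, carrying P(compromised) forward.
After the outbound-traffic monitor='normal': P(compromised) = 0.45·0.2000 / (0.45·0.2000 + 0.75·0.8000) ≈ 0.1304
After the outbound-traffic monitor='anomaly': P(compromised) = 0.55·0.1304 / (0.55·0.1304 + 0.25·0.8696) ≈ 0.2481
After the outbound-traffic monitor='anomaly': P(compromised) = 0.55·0.2481 / (0.55·0.2481 + 0.25·0.7519) ≈ 0.4206
After the IDS='quiet': P(compromised) = 0.35·0.4206 / (0.35·0.4206 + 0.6·0.5794) ≈ 0.2975
After the IDS='quiet': P(compromised) = 0.35·0.2975 / (0.35·0.2975 + 0.6·0.7025) ≈ 0.1981
After the IDS='alert': P(compromised) = 0.65·0.1981 / (0.65·0.1981 + 0.4·0.8019) ≈ 0.2864

0.2864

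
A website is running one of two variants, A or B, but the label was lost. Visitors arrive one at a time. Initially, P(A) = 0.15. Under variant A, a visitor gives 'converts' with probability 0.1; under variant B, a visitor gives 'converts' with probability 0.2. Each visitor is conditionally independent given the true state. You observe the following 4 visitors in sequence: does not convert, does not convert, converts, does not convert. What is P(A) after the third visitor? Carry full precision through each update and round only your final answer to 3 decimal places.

After 'does not convert': P(A) = 0.9·0.1500 / (0.9·0.1500 + 0.8·0.8500) ≈ 0.1656
After 'does not convert': P(A) = 0.9·0.1656 / (0.9·0.1656 + 0.8·0.8344) ≈ 0.1826
After 'converts': P(A) = 0.1·0.1826 / (0.1·0.1826 + 0.2·0.8174) ≈ 0.1005

0.100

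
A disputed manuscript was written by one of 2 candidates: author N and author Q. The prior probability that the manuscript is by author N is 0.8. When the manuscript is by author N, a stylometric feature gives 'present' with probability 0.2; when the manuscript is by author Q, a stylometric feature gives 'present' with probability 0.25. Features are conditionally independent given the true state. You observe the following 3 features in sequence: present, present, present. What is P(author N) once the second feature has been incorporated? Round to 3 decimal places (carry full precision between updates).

After 'present': P(author N) = 0.2·0.8000 / (0.2·0.8000 + 0.25·0.2000) ≈ 0.7619
After 'present': P(author N) = 0.2·0.7619 / (0.2·0.7619 + 0.25·0.2381) ≈ 0.7191

0.719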